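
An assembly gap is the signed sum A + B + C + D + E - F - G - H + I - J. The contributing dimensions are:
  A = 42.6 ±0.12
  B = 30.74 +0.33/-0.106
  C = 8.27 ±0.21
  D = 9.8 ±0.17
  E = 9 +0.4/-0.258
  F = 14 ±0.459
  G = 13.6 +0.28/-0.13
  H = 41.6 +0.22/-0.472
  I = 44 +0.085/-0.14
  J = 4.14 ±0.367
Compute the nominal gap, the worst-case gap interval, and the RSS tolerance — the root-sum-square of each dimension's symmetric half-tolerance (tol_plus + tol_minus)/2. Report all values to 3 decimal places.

Stack each dimension's contribution:
  +A: nom +42.600 → Σnom=42.600; wc +0.120/-0.120 → slack +0.120/-0.120; half-tol=0.120, Σhalf²=0.014400
  +B: nom +30.740 → Σnom=73.340; wc +0.330/-0.106 → slack +0.450/-0.226; half-tol=0.218, Σhalf²=0.061924
  +C: nom +8.270 → Σnom=81.610; wc +0.210/-0.210 → slack +0.660/-0.436; half-tol=0.210, Σhalf²=0.106024
  +D: nom +9.800 → Σnom=91.410; wc +0.170/-0.170 → slack +0.830/-0.606; half-tol=0.170, Σhalf²=0.134924
  +E: nom +9.000 → Σnom=100.410; wc +0.400/-0.258 → slack +1.230/-0.864; half-tol=0.329, Σhalf²=0.243165
  -F: nom -14.000 → Σnom=86.410; wc +0.459/-0.459 → slack +1.689/-1.323; half-tol=0.459, Σhalf²=0.453846
  -G: nom -13.600 → Σnom=72.810; wc +0.130/-0.280 → slack +1.819/-1.603; half-tol=0.205, Σhalf²=0.495871
  -H: nom -41.600 → Σnom=31.210; wc +0.472/-0.220 → slack +2.291/-1.823; half-tol=0.346, Σhalf²=0.615587
  +I: nom +44.000 → Σnom=75.210; wc +0.085/-0.140 → slack +2.376/-1.963; half-tol=0.113, Σhalf²=0.628243
  -J: nom -4.140 → Σnom=71.070; wc +0.367/-0.367 → slack +2.743/-2.330; half-tol=0.367, Σhalf²=0.762932
Nominal = 71.070. Worst-case = [71.070 - 2.330, 71.070 + 2.743] = [68.740, 73.813]. RSS = √0.762932 = 0.873.

nominal=71.070 wc=[68.740,73.813] rss=0.873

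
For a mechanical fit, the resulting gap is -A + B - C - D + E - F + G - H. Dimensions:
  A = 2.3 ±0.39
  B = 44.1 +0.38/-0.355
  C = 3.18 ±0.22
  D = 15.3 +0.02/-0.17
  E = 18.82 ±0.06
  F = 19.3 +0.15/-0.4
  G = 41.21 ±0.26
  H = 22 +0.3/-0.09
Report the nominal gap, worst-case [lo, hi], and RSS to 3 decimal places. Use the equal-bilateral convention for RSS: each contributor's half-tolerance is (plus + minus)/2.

nominal=42.050 wc=[40.295,44.020] rss=0.728

Stack each dimension's contribution:
  -A: nom -2.300 → Σnom=-2.300; wc +0.390/-0.390 → slack +0.390/-0.390; half-tol=0.390, Σhalf²=0.152100
  +B: nom +44.100 → Σnom=41.800; wc +0.380/-0.355 → slack +0.770/-0.745; half-tol=0.367, Σhalf²=0.287156
  -C: nom -3.180 → Σnom=38.620; wc +0.220/-0.220 → slack +0.990/-0.965; half-tol=0.220, Σhalf²=0.335556
  -D: nom -15.300 → Σnom=23.320; wc +0.170/-0.020 → slack +1.160/-0.985; half-tol=0.095, Σhalf²=0.344581
  +E: nom +18.820 → Σnom=42.140; wc +0.060/-0.060 → slack +1.220/-1.045; half-tol=0.060, Σhalf²=0.348181
  -F: nom -19.300 → Σnom=22.840; wc +0.400/-0.150 → slack +1.620/-1.195; half-tol=0.275, Σhalf²=0.423806
  +G: nom +41.210 → Σnom=64.050; wc +0.260/-0.260 → slack +1.880/-1.455; half-tol=0.260, Σhalf²=0.491406
  -H: nom -22.000 → Σnom=42.050; wc +0.090/-0.300 → slack +1.970/-1.755; half-tol=0.195, Σhalf²=0.529431
Nominal = 42.050. Worst-case = [42.050 - 1.755, 42.050 + 1.970] = [40.295, 44.020]. RSS = √0.529431 = 0.728.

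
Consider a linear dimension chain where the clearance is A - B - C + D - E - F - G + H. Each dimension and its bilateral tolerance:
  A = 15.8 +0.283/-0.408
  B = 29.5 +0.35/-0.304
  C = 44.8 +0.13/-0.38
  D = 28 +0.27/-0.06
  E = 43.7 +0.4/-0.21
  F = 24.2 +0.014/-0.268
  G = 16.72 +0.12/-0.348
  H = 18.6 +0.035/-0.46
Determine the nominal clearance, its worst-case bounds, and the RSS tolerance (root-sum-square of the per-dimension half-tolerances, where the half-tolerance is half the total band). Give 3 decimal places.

Stack each dimension's contribution:
  +A: nom +15.800 → Σnom=15.800; wc +0.283/-0.408 → slack +0.283/-0.408; half-tol=0.345, Σhalf²=0.119370
  -B: nom -29.500 → Σnom=-13.700; wc +0.304/-0.350 → slack +0.587/-0.758; half-tol=0.327, Σhalf²=0.226299
  -C: nom -44.800 → Σnom=-58.500; wc +0.380/-0.130 → slack +0.967/-0.888; half-tol=0.255, Σhalf²=0.291324
  +D: nom +28.000 → Σnom=-30.500; wc +0.270/-0.060 → slack +1.237/-0.948; half-tol=0.165, Σhalf²=0.318549
  -E: nom -43.700 → Σnom=-74.200; wc +0.210/-0.400 → slack +1.447/-1.348; half-tol=0.305, Σhalf²=0.411574
  -F: nom -24.200 → Σnom=-98.400; wc +0.268/-0.014 → slack +1.715/-1.362; half-tol=0.141, Σhalf²=0.431455
  -G: nom -16.720 → Σnom=-115.120; wc +0.348/-0.120 → slack +2.063/-1.482; half-tol=0.234, Σhalf²=0.486211
  +H: nom +18.600 → Σnom=-96.520; wc +0.035/-0.460 → slack +2.098/-1.942; half-tol=0.247, Σhalf²=0.547467
Nominal = -96.520. Worst-case = [-96.520 - 1.942, -96.520 + 2.098] = [-98.462, -94.422]. RSS = √0.547467 = 0.740.

nominal=-96.520 wc=[-98.462,-94.422] rss=0.740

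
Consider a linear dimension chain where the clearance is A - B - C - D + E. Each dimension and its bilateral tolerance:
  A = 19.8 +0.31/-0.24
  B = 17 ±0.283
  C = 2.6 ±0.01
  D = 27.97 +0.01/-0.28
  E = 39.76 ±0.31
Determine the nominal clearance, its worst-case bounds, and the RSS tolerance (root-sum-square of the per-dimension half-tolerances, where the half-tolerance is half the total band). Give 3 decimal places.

Stack each dimension's contribution:
  +A: nom +19.800 → Σnom=19.800; wc +0.310/-0.240 → slack +0.310/-0.240; half-tol=0.275, Σhalf²=0.075625
  -B: nom -17.000 → Σnom=2.800; wc +0.283/-0.283 → slack +0.593/-0.523; half-tol=0.283, Σhalf²=0.155714
  -C: nom -2.600 → Σnom=0.200; wc +0.010/-0.010 → slack +0.603/-0.533; half-tol=0.010, Σhalf²=0.155814
  -D: nom -27.970 → Σnom=-27.770; wc +0.280/-0.010 → slack +0.883/-0.543; half-tol=0.145, Σhalf²=0.176839
  +E: nom +39.760 → Σnom=11.990; wc +0.310/-0.310 → slack +1.193/-0.853; half-tol=0.310, Σhalf²=0.272939
Nominal = 11.990. Worst-case = [11.990 - 0.853, 11.990 + 1.193] = [11.137, 13.183]. RSS = √0.272939 = 0.522.

nominal=11.990 wc=[11.137,13.183] rss=0.522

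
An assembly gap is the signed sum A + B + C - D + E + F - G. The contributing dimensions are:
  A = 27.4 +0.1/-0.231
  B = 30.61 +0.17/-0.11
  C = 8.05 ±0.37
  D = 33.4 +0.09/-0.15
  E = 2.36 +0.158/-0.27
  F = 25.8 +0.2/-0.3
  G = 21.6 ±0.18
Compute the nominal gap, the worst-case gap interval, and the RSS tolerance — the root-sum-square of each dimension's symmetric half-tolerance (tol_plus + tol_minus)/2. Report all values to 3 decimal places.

Stack each dimension's contribution:
  +A: nom +27.400 → Σnom=27.400; wc +0.100/-0.231 → slack +0.100/-0.231; half-tol=0.166, Σhalf²=0.027390
  +B: nom +30.610 → Σnom=58.010; wc +0.170/-0.110 → slack +0.270/-0.341; half-tol=0.140, Σhalf²=0.046990
  +C: nom +8.050 → Σnom=66.060; wc +0.370/-0.370 → slack +0.640/-0.711; half-tol=0.370, Σhalf²=0.183890
  -D: nom -33.400 → Σnom=32.660; wc +0.150/-0.090 → slack +0.790/-0.801; half-tol=0.120, Σhalf²=0.198290
  +E: nom +2.360 → Σnom=35.020; wc +0.158/-0.270 → slack +0.948/-1.071; half-tol=0.214, Σhalf²=0.244086
  +F: nom +25.800 → Σnom=60.820; wc +0.200/-0.300 → slack +1.148/-1.371; half-tol=0.250, Σhalf²=0.306586
  -G: nom -21.600 → Σnom=39.220; wc +0.180/-0.180 → slack +1.328/-1.551; half-tol=0.180, Σhalf²=0.338986
Nominal = 39.220. Worst-case = [39.220 - 1.551, 39.220 + 1.328] = [37.669, 40.548]. RSS = √0.338986 = 0.582.

nominal=39.220 wc=[37.669,40.548] rss=0.582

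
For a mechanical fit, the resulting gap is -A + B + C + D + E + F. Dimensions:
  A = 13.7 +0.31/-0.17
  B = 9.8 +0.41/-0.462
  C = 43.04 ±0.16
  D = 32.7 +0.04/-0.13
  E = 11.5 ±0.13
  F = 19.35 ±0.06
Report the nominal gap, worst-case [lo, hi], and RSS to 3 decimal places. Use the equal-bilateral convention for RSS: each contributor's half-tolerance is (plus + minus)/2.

Stack each dimension's contribution:
  -A: nom -13.700 → Σnom=-13.700; wc +0.170/-0.310 → slack +0.170/-0.310; half-tol=0.240, Σhalf²=0.057600
  +B: nom +9.800 → Σnom=-3.900; wc +0.410/-0.462 → slack +0.580/-0.772; half-tol=0.436, Σhalf²=0.247696
  +C: nom +43.040 → Σnom=39.140; wc +0.160/-0.160 → slack +0.740/-0.932; half-tol=0.160, Σhalf²=0.273296
  +D: nom +32.700 → Σnom=71.840; wc +0.040/-0.130 → slack +0.780/-1.062; half-tol=0.085, Σhalf²=0.280521
  +E: nom +11.500 → Σnom=83.340; wc +0.130/-0.130 → slack +0.910/-1.192; half-tol=0.130, Σhalf²=0.297421
  +F: nom +19.350 → Σnom=102.690; wc +0.060/-0.060 → slack +0.970/-1.252; half-tol=0.060, Σhalf²=0.301021
Nominal = 102.690. Worst-case = [102.690 - 1.252, 102.690 + 0.970] = [101.438, 103.660]. RSS = √0.301021 = 0.549.

nominal=102.690 wc=[101.438,103.660] rss=0.549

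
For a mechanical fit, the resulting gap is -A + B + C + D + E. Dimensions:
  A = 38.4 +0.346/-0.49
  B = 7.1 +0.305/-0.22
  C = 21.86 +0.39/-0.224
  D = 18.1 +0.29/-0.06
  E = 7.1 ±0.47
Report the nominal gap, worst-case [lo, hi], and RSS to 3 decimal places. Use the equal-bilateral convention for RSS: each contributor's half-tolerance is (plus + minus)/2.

Stack each dimension's contribution:
  -A: nom -38.400 → Σnom=-38.400; wc +0.490/-0.346 → slack +0.490/-0.346; half-tol=0.418, Σhalf²=0.174724
  +B: nom +7.100 → Σnom=-31.300; wc +0.305/-0.220 → slack +0.795/-0.566; half-tol=0.263, Σhalf²=0.243630
  +C: nom +21.860 → Σnom=-9.440; wc +0.390/-0.224 → slack +1.185/-0.790; half-tol=0.307, Σhalf²=0.337879
  +D: nom +18.100 → Σnom=8.660; wc +0.290/-0.060 → slack +1.475/-0.850; half-tol=0.175, Σhalf²=0.368504
  +E: nom +7.100 → Σnom=15.760; wc +0.470/-0.470 → slack +1.945/-1.320; half-tol=0.470, Σhalf²=0.589404
Nominal = 15.760. Worst-case = [15.760 - 1.320, 15.760 + 1.945] = [14.440, 17.705]. RSS = √0.589404 = 0.768.

nominal=15.760 wc=[14.440,17.705] rss=0.768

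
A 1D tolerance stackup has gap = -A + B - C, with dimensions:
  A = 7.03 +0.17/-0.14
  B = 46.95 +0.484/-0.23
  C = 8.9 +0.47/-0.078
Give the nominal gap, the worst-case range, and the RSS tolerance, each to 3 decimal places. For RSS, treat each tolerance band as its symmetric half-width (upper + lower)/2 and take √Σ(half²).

Stack each dimension's contribution:
  -A: nom -7.030 → Σnom=-7.030; wc +0.140/-0.170 → slack +0.140/-0.170; half-tol=0.155, Σhalf²=0.024025
  +B: nom +46.950 → Σnom=39.920; wc +0.484/-0.230 → slack +0.624/-0.400; half-tol=0.357, Σhalf²=0.151474
  -C: nom -8.900 → Σnom=31.020; wc +0.078/-0.470 → slack +0.702/-0.870; half-tol=0.274, Σhalf²=0.226550
Nominal = 31.020. Worst-case = [31.020 - 0.870, 31.020 + 0.702] = [30.150, 31.722]. RSS = √0.226550 = 0.476.

nominal=31.020 wc=[30.150,31.722] rss=0.476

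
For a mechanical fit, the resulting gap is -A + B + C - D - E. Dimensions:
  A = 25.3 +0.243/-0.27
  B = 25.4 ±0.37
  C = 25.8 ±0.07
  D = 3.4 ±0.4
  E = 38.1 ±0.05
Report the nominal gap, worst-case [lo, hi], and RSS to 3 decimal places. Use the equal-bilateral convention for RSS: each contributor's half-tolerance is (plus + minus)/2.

Stack each dimension's contribution:
  -A: nom -25.300 → Σnom=-25.300; wc +0.270/-0.243 → slack +0.270/-0.243; half-tol=0.257, Σhalf²=0.065792
  +B: nom +25.400 → Σnom=0.100; wc +0.370/-0.370 → slack +0.640/-0.613; half-tol=0.370, Σhalf²=0.202692
  +C: nom +25.800 → Σnom=25.900; wc +0.070/-0.070 → slack +0.710/-0.683; half-tol=0.070, Σhalf²=0.207592
  -D: nom -3.400 → Σnom=22.500; wc +0.400/-0.400 → slack +1.110/-1.083; half-tol=0.400, Σhalf²=0.367592
  -E: nom -38.100 → Σnom=-15.600; wc +0.050/-0.050 → slack +1.160/-1.133; half-tol=0.050, Σhalf²=0.370092
Nominal = -15.600. Worst-case = [-15.600 - 1.133, -15.600 + 1.160] = [-16.733, -14.440]. RSS = √0.370092 = 0.608.

nominal=-15.600 wc=[-16.733,-14.440] rss=0.608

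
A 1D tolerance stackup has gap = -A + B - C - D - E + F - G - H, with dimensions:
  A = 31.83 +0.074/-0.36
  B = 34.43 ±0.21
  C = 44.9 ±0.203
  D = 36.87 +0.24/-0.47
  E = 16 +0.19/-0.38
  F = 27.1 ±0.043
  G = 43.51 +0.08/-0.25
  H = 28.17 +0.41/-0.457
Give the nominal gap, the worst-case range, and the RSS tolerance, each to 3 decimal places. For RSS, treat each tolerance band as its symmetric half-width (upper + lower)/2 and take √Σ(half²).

nominal=-139.750 wc=[-141.200,-137.377] rss=0.746

Stack each dimension's contribution:
  -A: nom -31.830 → Σnom=-31.830; wc +0.360/-0.074 → slack +0.360/-0.074; half-tol=0.217, Σhalf²=0.047089
  +B: nom +34.430 → Σnom=2.600; wc +0.210/-0.210 → slack +0.570/-0.284; half-tol=0.210, Σhalf²=0.091189
  -C: nom -44.900 → Σnom=-42.300; wc +0.203/-0.203 → slack +0.773/-0.487; half-tol=0.203, Σhalf²=0.132398
  -D: nom -36.870 → Σnom=-79.170; wc +0.470/-0.240 → slack +1.243/-0.727; half-tol=0.355, Σhalf²=0.258423
  -E: nom -16.000 → Σnom=-95.170; wc +0.380/-0.190 → slack +1.623/-0.917; half-tol=0.285, Σhalf²=0.339648
  +F: nom +27.100 → Σnom=-68.070; wc +0.043/-0.043 → slack +1.666/-0.960; half-tol=0.043, Σhalf²=0.341497
  -G: nom -43.510 → Σnom=-111.580; wc +0.250/-0.080 → slack +1.916/-1.040; half-tol=0.165, Σhalf²=0.368722
  -H: nom -28.170 → Σnom=-139.750; wc +0.457/-0.410 → slack +2.373/-1.450; half-tol=0.433, Σhalf²=0.556644
Nominal = -139.750. Worst-case = [-139.750 - 1.450, -139.750 + 2.373] = [-141.200, -137.377]. RSS = √0.556644 = 0.746.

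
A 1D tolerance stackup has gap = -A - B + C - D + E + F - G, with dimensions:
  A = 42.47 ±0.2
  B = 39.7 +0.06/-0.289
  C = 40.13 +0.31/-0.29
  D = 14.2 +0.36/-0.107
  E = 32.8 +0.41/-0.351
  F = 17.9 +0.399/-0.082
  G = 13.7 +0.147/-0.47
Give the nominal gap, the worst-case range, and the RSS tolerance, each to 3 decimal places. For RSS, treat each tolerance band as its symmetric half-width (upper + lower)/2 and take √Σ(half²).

nominal=-19.240 wc=[-20.730,-17.055] rss=0.716

Stack each dimension's contribution:
  -A: nom -42.470 → Σnom=-42.470; wc +0.200/-0.200 → slack +0.200/-0.200; half-tol=0.200, Σhalf²=0.040000
  -B: nom -39.700 → Σnom=-82.170; wc +0.289/-0.060 → slack +0.489/-0.260; half-tol=0.174, Σhalf²=0.070450
  +C: nom +40.130 → Σnom=-42.040; wc +0.310/-0.290 → slack +0.799/-0.550; half-tol=0.300, Σhalf²=0.160450
  -D: nom -14.200 → Σnom=-56.240; wc +0.107/-0.360 → slack +0.906/-0.910; half-tol=0.233, Σhalf²=0.214973
  +E: nom +32.800 → Σnom=-23.440; wc +0.410/-0.351 → slack +1.316/-1.261; half-tol=0.380, Σhalf²=0.359753
  +F: nom +17.900 → Σnom=-5.540; wc +0.399/-0.082 → slack +1.715/-1.343; half-tol=0.241, Σhalf²=0.417593
  -G: nom -13.700 → Σnom=-19.240; wc +0.470/-0.147 → slack +2.185/-1.490; half-tol=0.308, Σhalf²=0.512765
Nominal = -19.240. Worst-case = [-19.240 - 1.490, -19.240 + 2.185] = [-20.730, -17.055]. RSS = √0.512765 = 0.716.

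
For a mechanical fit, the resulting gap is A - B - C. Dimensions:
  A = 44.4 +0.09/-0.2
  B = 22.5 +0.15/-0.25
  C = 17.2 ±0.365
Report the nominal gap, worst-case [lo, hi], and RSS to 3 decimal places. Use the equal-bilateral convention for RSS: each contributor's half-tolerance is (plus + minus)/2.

Stack each dimension's contribution:
  +A: nom +44.400 → Σnom=44.400; wc +0.090/-0.200 → slack +0.090/-0.200; half-tol=0.145, Σhalf²=0.021025
  -B: nom -22.500 → Σnom=21.900; wc +0.250/-0.150 → slack +0.340/-0.350; half-tol=0.200, Σhalf²=0.061025
  -C: nom -17.200 → Σnom=4.700; wc +0.365/-0.365 → slack +0.705/-0.715; half-tol=0.365, Σhalf²=0.194250
Nominal = 4.700. Worst-case = [4.700 - 0.715, 4.700 + 0.705] = [3.985, 5.405]. RSS = √0.194250 = 0.441.

nominal=4.700 wc=[3.985,5.405] rss=0.441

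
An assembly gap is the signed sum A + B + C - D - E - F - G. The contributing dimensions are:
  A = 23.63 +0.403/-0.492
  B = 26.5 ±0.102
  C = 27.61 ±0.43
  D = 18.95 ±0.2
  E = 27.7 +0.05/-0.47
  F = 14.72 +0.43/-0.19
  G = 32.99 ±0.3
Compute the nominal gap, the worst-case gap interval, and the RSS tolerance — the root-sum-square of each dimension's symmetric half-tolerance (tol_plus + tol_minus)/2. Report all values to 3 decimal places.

nominal=-16.620 wc=[-18.624,-14.525] rss=0.830

Stack each dimension's contribution:
  +A: nom +23.630 → Σnom=23.630; wc +0.403/-0.492 → slack +0.403/-0.492; half-tol=0.448, Σhalf²=0.200256
  +B: nom +26.500 → Σnom=50.130; wc +0.102/-0.102 → slack +0.505/-0.594; half-tol=0.102, Σhalf²=0.210660
  +C: nom +27.610 → Σnom=77.740; wc +0.430/-0.430 → slack +0.935/-1.024; half-tol=0.430, Σhalf²=0.395560
  -D: nom -18.950 → Σnom=58.790; wc +0.200/-0.200 → slack +1.135/-1.224; half-tol=0.200, Σhalf²=0.435560
  -E: nom -27.700 → Σnom=31.090; wc +0.470/-0.050 → slack +1.605/-1.274; half-tol=0.260, Σhalf²=0.503160
  -F: nom -14.720 → Σnom=16.370; wc +0.190/-0.430 → slack +1.795/-1.704; half-tol=0.310, Σhalf²=0.599260
  -G: nom -32.990 → Σnom=-16.620; wc +0.300/-0.300 → slack +2.095/-2.004; half-tol=0.300, Σhalf²=0.689260
Nominal = -16.620. Worst-case = [-16.620 - 2.004, -16.620 + 2.095] = [-18.624, -14.525]. RSS = √0.689260 = 0.830.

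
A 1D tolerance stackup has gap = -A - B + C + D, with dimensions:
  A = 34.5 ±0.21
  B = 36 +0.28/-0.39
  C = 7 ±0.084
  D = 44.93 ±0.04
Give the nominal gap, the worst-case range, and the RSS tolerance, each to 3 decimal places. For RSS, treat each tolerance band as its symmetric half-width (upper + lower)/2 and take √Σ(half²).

Stack each dimension's contribution:
  -A: nom -34.500 → Σnom=-34.500; wc +0.210/-0.210 → slack +0.210/-0.210; half-tol=0.210, Σhalf²=0.044100
  -B: nom -36.000 → Σnom=-70.500; wc +0.390/-0.280 → slack +0.600/-0.490; half-tol=0.335, Σhalf²=0.156325
  +C: nom +7.000 → Σnom=-63.500; wc +0.084/-0.084 → slack +0.684/-0.574; half-tol=0.084, Σhalf²=0.163381
  +D: nom +44.930 → Σnom=-18.570; wc +0.040/-0.040 → slack +0.724/-0.614; half-tol=0.040, Σhalf²=0.164981
Nominal = -18.570. Worst-case = [-18.570 - 0.614, -18.570 + 0.724] = [-19.184, -17.846]. RSS = √0.164981 = 0.406.

nominal=-18.570 wc=[-19.184,-17.846] rss=0.406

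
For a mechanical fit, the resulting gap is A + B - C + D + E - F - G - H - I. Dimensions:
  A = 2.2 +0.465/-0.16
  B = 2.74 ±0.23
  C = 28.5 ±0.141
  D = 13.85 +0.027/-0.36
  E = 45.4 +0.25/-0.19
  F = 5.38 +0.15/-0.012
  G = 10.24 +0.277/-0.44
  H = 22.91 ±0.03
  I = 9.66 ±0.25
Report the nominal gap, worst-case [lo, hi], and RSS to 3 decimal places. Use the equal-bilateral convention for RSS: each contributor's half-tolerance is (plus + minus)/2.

Stack each dimension's contribution:
  +A: nom +2.200 → Σnom=2.200; wc +0.465/-0.160 → slack +0.465/-0.160; half-tol=0.312, Σhalf²=0.097656
  +B: nom +2.740 → Σnom=4.940; wc +0.230/-0.230 → slack +0.695/-0.390; half-tol=0.230, Σhalf²=0.150556
  -C: nom -28.500 → Σnom=-23.560; wc +0.141/-0.141 → slack +0.836/-0.531; half-tol=0.141, Σhalf²=0.170437
  +D: nom +13.850 → Σnom=-9.710; wc +0.027/-0.360 → slack +0.863/-0.891; half-tol=0.194, Σhalf²=0.207879
  +E: nom +45.400 → Σnom=35.690; wc +0.250/-0.190 → slack +1.113/-1.081; half-tol=0.220, Σhalf²=0.256279
  -F: nom -5.380 → Σnom=30.310; wc +0.012/-0.150 → slack +1.125/-1.231; half-tol=0.081, Σhalf²=0.262840
  -G: nom -10.240 → Σnom=20.070; wc +0.440/-0.277 → slack +1.565/-1.508; half-tol=0.359, Σhalf²=0.391363
  -H: nom -22.910 → Σnom=-2.840; wc +0.030/-0.030 → slack +1.595/-1.538; half-tol=0.030, Σhalf²=0.392263
  -I: nom -9.660 → Σnom=-12.500; wc +0.250/-0.250 → slack +1.845/-1.788; half-tol=0.250, Σhalf²=0.454763
Nominal = -12.500. Worst-case = [-12.500 - 1.788, -12.500 + 1.845] = [-14.288, -10.655]. RSS = √0.454763 = 0.674.

nominal=-12.500 wc=[-14.288,-10.655] rss=0.674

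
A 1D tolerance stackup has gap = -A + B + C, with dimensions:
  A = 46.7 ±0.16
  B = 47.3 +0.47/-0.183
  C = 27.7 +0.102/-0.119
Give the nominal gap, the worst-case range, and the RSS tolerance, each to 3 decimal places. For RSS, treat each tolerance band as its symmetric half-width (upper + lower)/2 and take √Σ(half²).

nominal=28.300 wc=[27.838,29.032] rss=0.380

Stack each dimension's contribution:
  -A: nom -46.700 → Σnom=-46.700; wc +0.160/-0.160 → slack +0.160/-0.160; half-tol=0.160, Σhalf²=0.025600
  +B: nom +47.300 → Σnom=0.600; wc +0.470/-0.183 → slack +0.630/-0.343; half-tol=0.327, Σhalf²=0.132202
  +C: nom +27.700 → Σnom=28.300; wc +0.102/-0.119 → slack +0.732/-0.462; half-tol=0.110, Σhalf²=0.144413
Nominal = 28.300. Worst-case = [28.300 - 0.462, 28.300 + 0.732] = [27.838, 29.032]. RSS = √0.144413 = 0.380.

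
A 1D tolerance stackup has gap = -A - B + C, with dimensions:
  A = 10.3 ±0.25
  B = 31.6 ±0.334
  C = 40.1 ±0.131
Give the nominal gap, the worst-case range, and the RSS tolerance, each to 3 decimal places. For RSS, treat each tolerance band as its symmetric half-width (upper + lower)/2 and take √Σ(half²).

nominal=-1.800 wc=[-2.515,-1.085] rss=0.437

Stack each dimension's contribution:
  -A: nom -10.300 → Σnom=-10.300; wc +0.250/-0.250 → slack +0.250/-0.250; half-tol=0.250, Σhalf²=0.062500
  -B: nom -31.600 → Σnom=-41.900; wc +0.334/-0.334 → slack +0.584/-0.584; half-tol=0.334, Σhalf²=0.174056
  +C: nom +40.100 → Σnom=-1.800; wc +0.131/-0.131 → slack +0.715/-0.715; half-tol=0.131, Σhalf²=0.191217
Nominal = -1.800. Worst-case = [-1.800 - 0.715, -1.800 + 0.715] = [-2.515, -1.085]. RSS = √0.191217 = 0.437.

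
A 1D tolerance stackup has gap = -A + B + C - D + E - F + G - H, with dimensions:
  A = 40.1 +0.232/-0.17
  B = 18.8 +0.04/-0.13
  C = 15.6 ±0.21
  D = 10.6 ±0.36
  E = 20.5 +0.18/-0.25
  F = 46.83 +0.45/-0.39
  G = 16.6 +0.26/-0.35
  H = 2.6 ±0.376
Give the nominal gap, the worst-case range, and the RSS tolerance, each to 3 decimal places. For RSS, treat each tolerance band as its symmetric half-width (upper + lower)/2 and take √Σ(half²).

nominal=-28.630 wc=[-30.988,-26.644] rss=0.824

Stack each dimension's contribution:
  -A: nom -40.100 → Σnom=-40.100; wc +0.170/-0.232 → slack +0.170/-0.232; half-tol=0.201, Σhalf²=0.040401
  +B: nom +18.800 → Σnom=-21.300; wc +0.040/-0.130 → slack +0.210/-0.362; half-tol=0.085, Σhalf²=0.047626
  +C: nom +15.600 → Σnom=-5.700; wc +0.210/-0.210 → slack +0.420/-0.572; half-tol=0.210, Σhalf²=0.091726
  -D: nom -10.600 → Σnom=-16.300; wc +0.360/-0.360 → slack +0.780/-0.932; half-tol=0.360, Σhalf²=0.221326
  +E: nom +20.500 → Σnom=4.200; wc +0.180/-0.250 → slack +0.960/-1.182; half-tol=0.215, Σhalf²=0.267551
  -F: nom -46.830 → Σnom=-42.630; wc +0.390/-0.450 → slack +1.350/-1.632; half-tol=0.420, Σhalf²=0.443951
  +G: nom +16.600 → Σnom=-26.030; wc +0.260/-0.350 → slack +1.610/-1.982; half-tol=0.305, Σhalf²=0.536976
  -H: nom -2.600 → Σnom=-28.630; wc +0.376/-0.376 → slack +1.986/-2.358; half-tol=0.376, Σhalf²=0.678352
Nominal = -28.630. Worst-case = [-28.630 - 2.358, -28.630 + 1.986] = [-30.988, -26.644]. RSS = √0.678352 = 0.824.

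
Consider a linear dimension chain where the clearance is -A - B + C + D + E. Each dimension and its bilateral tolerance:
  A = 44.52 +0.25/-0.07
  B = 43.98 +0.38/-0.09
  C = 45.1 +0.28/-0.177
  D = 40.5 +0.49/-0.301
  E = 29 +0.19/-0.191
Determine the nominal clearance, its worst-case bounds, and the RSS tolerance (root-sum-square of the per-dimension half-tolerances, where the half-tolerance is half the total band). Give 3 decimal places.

Stack each dimension's contribution:
  -A: nom -44.520 → Σnom=-44.520; wc +0.070/-0.250 → slack +0.070/-0.250; half-tol=0.160, Σhalf²=0.025600
  -B: nom -43.980 → Σnom=-88.500; wc +0.090/-0.380 → slack +0.160/-0.630; half-tol=0.235, Σhalf²=0.080825
  +C: nom +45.100 → Σnom=-43.400; wc +0.280/-0.177 → slack +0.440/-0.807; half-tol=0.229, Σhalf²=0.133037
  +D: nom +40.500 → Σnom=-2.900; wc +0.490/-0.301 → slack +0.930/-1.108; half-tol=0.395, Σhalf²=0.289457
  +E: nom +29.000 → Σnom=26.100; wc +0.190/-0.191 → slack +1.120/-1.299; half-tol=0.191, Σhalf²=0.325748
Nominal = 26.100. Worst-case = [26.100 - 1.299, 26.100 + 1.120] = [24.801, 27.220]. RSS = √0.325748 = 0.571.

nominal=26.100 wc=[24.801,27.220] rss=0.571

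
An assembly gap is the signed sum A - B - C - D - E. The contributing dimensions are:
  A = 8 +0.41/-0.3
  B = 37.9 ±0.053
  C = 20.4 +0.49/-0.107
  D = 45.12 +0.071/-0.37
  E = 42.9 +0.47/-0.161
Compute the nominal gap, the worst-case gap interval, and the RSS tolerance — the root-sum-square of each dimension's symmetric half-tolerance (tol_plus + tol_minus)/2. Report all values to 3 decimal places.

nominal=-138.320 wc=[-139.704,-137.219] rss=0.605

Stack each dimension's contribution:
  +A: nom +8.000 → Σnom=8.000; wc +0.410/-0.300 → slack +0.410/-0.300; half-tol=0.355, Σhalf²=0.126025
  -B: nom -37.900 → Σnom=-29.900; wc +0.053/-0.053 → slack +0.463/-0.353; half-tol=0.053, Σhalf²=0.128834
  -C: nom -20.400 → Σnom=-50.300; wc +0.107/-0.490 → slack +0.570/-0.843; half-tol=0.298, Σhalf²=0.217936
  -D: nom -45.120 → Σnom=-95.420; wc +0.370/-0.071 → slack +0.940/-0.914; half-tol=0.221, Σhalf²=0.266556
  -E: nom -42.900 → Σnom=-138.320; wc +0.161/-0.470 → slack +1.101/-1.384; half-tol=0.316, Σhalf²=0.366097
Nominal = -138.320. Worst-case = [-138.320 - 1.384, -138.320 + 1.101] = [-139.704, -137.219]. RSS = √0.366097 = 0.605.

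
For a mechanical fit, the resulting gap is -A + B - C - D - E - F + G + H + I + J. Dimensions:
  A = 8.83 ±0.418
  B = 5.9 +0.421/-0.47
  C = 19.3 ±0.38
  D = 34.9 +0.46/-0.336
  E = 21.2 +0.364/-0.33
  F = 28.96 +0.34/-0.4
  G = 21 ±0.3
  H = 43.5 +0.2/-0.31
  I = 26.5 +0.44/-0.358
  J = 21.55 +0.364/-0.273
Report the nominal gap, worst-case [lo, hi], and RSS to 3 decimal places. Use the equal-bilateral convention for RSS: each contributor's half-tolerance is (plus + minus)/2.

nominal=5.260 wc=[1.587,8.849] rss=1.161

Stack each dimension's contribution:
  -A: nom -8.830 → Σnom=-8.830; wc +0.418/-0.418 → slack +0.418/-0.418; half-tol=0.418, Σhalf²=0.174724
  +B: nom +5.900 → Σnom=-2.930; wc +0.421/-0.470 → slack +0.839/-0.888; half-tol=0.446, Σhalf²=0.373194
  -C: nom -19.300 → Σnom=-22.230; wc +0.380/-0.380 → slack +1.219/-1.268; half-tol=0.380, Σhalf²=0.517594
  -D: nom -34.900 → Σnom=-57.130; wc +0.336/-0.460 → slack +1.555/-1.728; half-tol=0.398, Σhalf²=0.675998
  -E: nom -21.200 → Σnom=-78.330; wc +0.330/-0.364 → slack +1.885/-2.092; half-tol=0.347, Σhalf²=0.796407
  -F: nom -28.960 → Σnom=-107.290; wc +0.400/-0.340 → slack +2.285/-2.432; half-tol=0.370, Σhalf²=0.933307
  +G: nom +21.000 → Σnom=-86.290; wc +0.300/-0.300 → slack +2.585/-2.732; half-tol=0.300, Σhalf²=1.023307
  +H: nom +43.500 → Σnom=-42.790; wc +0.200/-0.310 → slack +2.785/-3.042; half-tol=0.255, Σhalf²=1.088332
  +I: nom +26.500 → Σnom=-16.290; wc +0.440/-0.358 → slack +3.225/-3.400; half-tol=0.399, Σhalf²=1.247533
  +J: nom +21.550 → Σnom=5.260; wc +0.364/-0.273 → slack +3.589/-3.673; half-tol=0.319, Σhalf²=1.348976
Nominal = 5.260. Worst-case = [5.260 - 3.673, 5.260 + 3.589] = [1.587, 8.849]. RSS = √1.348976 = 1.161.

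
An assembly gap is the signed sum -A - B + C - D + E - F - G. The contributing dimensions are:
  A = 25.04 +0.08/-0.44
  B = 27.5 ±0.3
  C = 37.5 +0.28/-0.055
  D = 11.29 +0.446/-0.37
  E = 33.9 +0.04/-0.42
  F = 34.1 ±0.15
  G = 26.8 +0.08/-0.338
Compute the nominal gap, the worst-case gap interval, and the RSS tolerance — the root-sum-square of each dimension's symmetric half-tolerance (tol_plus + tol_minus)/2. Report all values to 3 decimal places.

Stack each dimension's contribution:
  -A: nom -25.040 → Σnom=-25.040; wc +0.440/-0.080 → slack +0.440/-0.080; half-tol=0.260, Σhalf²=0.067600
  -B: nom -27.500 → Σnom=-52.540; wc +0.300/-0.300 → slack +0.740/-0.380; half-tol=0.300, Σhalf²=0.157600
  +C: nom +37.500 → Σnom=-15.040; wc +0.280/-0.055 → slack +1.020/-0.435; half-tol=0.168, Σhalf²=0.185656
  -D: nom -11.290 → Σnom=-26.330; wc +0.370/-0.446 → slack +1.390/-0.881; half-tol=0.408, Σhalf²=0.352120
  +E: nom +33.900 → Σnom=7.570; wc +0.040/-0.420 → slack +1.430/-1.301; half-tol=0.230, Σhalf²=0.405020
  -F: nom -34.100 → Σnom=-26.530; wc +0.150/-0.150 → slack +1.580/-1.451; half-tol=0.150, Σhalf²=0.427520
  -G: nom -26.800 → Σnom=-53.330; wc +0.338/-0.080 → slack +1.918/-1.531; half-tol=0.209, Σhalf²=0.471201
Nominal = -53.330. Worst-case = [-53.330 - 1.531, -53.330 + 1.918] = [-54.861, -51.412]. RSS = √0.471201 = 0.686.

nominal=-53.330 wc=[-54.861,-51.412] rss=0.686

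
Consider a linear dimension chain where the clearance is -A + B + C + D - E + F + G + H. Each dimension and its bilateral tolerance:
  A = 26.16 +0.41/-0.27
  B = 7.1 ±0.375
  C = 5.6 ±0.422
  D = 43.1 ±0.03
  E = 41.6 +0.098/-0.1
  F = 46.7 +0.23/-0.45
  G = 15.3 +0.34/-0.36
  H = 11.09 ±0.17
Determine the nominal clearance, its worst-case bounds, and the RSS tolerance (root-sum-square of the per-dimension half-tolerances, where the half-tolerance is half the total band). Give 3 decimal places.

Stack each dimension's contribution:
  -A: nom -26.160 → Σnom=-26.160; wc +0.270/-0.410 → slack +0.270/-0.410; half-tol=0.340, Σhalf²=0.115600
  +B: nom +7.100 → Σnom=-19.060; wc +0.375/-0.375 → slack +0.645/-0.785; half-tol=0.375, Σhalf²=0.256225
  +C: nom +5.600 → Σnom=-13.460; wc +0.422/-0.422 → slack +1.067/-1.207; half-tol=0.422, Σhalf²=0.434309
  +D: nom +43.100 → Σnom=29.640; wc +0.030/-0.030 → slack +1.097/-1.237; half-tol=0.030, Σhalf²=0.435209
  -E: nom -41.600 → Σnom=-11.960; wc +0.100/-0.098 → slack +1.197/-1.335; half-tol=0.099, Σhalf²=0.445010
  +F: nom +46.700 → Σnom=34.740; wc +0.230/-0.450 → slack +1.427/-1.785; half-tol=0.340, Σhalf²=0.560610
  +G: nom +15.300 → Σnom=50.040; wc +0.340/-0.360 → slack +1.767/-2.145; half-tol=0.350, Σhalf²=0.683110
  +H: nom +11.090 → Σnom=61.130; wc +0.170/-0.170 → slack +1.937/-2.315; half-tol=0.170, Σhalf²=0.712010
Nominal = 61.130. Worst-case = [61.130 - 2.315, 61.130 + 1.937] = [58.815, 63.067]. RSS = √0.712010 = 0.844.

nominal=61.130 wc=[58.815,63.067] rss=0.844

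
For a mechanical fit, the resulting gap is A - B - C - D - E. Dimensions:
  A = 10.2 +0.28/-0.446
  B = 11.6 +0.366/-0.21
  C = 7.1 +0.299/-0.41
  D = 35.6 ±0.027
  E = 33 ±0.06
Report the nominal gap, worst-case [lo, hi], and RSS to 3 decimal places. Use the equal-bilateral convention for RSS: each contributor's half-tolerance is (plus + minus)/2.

nominal=-77.100 wc=[-78.298,-76.113] rss=0.587

Stack each dimension's contribution:
  +A: nom +10.200 → Σnom=10.200; wc +0.280/-0.446 → slack +0.280/-0.446; half-tol=0.363, Σhalf²=0.131769
  -B: nom -11.600 → Σnom=-1.400; wc +0.210/-0.366 → slack +0.490/-0.812; half-tol=0.288, Σhalf²=0.214713
  -C: nom -7.100 → Σnom=-8.500; wc +0.410/-0.299 → slack +0.900/-1.111; half-tol=0.354, Σhalf²=0.340383
  -D: nom -35.600 → Σnom=-44.100; wc +0.027/-0.027 → slack +0.927/-1.138; half-tol=0.027, Σhalf²=0.341112
  -E: nom -33.000 → Σnom=-77.100; wc +0.060/-0.060 → slack +0.987/-1.198; half-tol=0.060, Σhalf²=0.344712
Nominal = -77.100. Worst-case = [-77.100 - 1.198, -77.100 + 0.987] = [-78.298, -76.113]. RSS = √0.344712 = 0.587.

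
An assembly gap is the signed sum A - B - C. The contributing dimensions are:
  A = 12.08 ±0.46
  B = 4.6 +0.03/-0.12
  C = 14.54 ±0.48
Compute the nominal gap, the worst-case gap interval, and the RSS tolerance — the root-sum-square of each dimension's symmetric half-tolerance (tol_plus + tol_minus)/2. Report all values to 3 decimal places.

Stack each dimension's contribution:
  +A: nom +12.080 → Σnom=12.080; wc +0.460/-0.460 → slack +0.460/-0.460; half-tol=0.460, Σhalf²=0.211600
  -B: nom -4.600 → Σnom=7.480; wc +0.120/-0.030 → slack +0.580/-0.490; half-tol=0.075, Σhalf²=0.217225
  -C: nom -14.540 → Σnom=-7.060; wc +0.480/-0.480 → slack +1.060/-0.970; half-tol=0.480, Σhalf²=0.447625
Nominal = -7.060. Worst-case = [-7.060 - 0.970, -7.060 + 1.060] = [-8.030, -6.000]. RSS = √0.447625 = 0.669.

nominal=-7.060 wc=[-8.030,-6.000] rss=0.669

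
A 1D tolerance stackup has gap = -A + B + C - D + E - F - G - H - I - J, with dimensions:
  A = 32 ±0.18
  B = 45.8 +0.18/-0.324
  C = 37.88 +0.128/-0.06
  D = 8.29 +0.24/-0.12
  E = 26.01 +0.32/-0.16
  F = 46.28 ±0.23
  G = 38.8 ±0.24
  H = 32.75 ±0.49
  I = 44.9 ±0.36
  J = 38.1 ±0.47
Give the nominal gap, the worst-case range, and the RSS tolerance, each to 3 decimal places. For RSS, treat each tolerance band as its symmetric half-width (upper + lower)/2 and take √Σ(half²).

Stack each dimension's contribution:
  -A: nom -32.000 → Σnom=-32.000; wc +0.180/-0.180 → slack +0.180/-0.180; half-tol=0.180, Σhalf²=0.032400
  +B: nom +45.800 → Σnom=13.800; wc +0.180/-0.324 → slack +0.360/-0.504; half-tol=0.252, Σhalf²=0.095904
  +C: nom +37.880 → Σnom=51.680; wc +0.128/-0.060 → slack +0.488/-0.564; half-tol=0.094, Σhalf²=0.104740
  -D: nom -8.290 → Σnom=43.390; wc +0.120/-0.240 → slack +0.608/-0.804; half-tol=0.180, Σhalf²=0.137140
  +E: nom +26.010 → Σnom=69.400; wc +0.320/-0.160 → slack +0.928/-0.964; half-tol=0.240, Σhalf²=0.194740
  -F: nom -46.280 → Σnom=23.120; wc +0.230/-0.230 → slack +1.158/-1.194; half-tol=0.230, Σhalf²=0.247640
  -G: nom -38.800 → Σnom=-15.680; wc +0.240/-0.240 → slack +1.398/-1.434; half-tol=0.240, Σhalf²=0.305240
  -H: nom -32.750 → Σnom=-48.430; wc +0.490/-0.490 → slack +1.888/-1.924; half-tol=0.490, Σhalf²=0.545340
  -I: nom -44.900 → Σnom=-93.330; wc +0.360/-0.360 → slack +2.248/-2.284; half-tol=0.360, Σhalf²=0.674940
  -J: nom -38.100 → Σnom=-131.430; wc +0.470/-0.470 → slack +2.718/-2.754; half-tol=0.470, Σhalf²=0.895840
Nominal = -131.430. Worst-case = [-131.430 - 2.754, -131.430 + 2.718] = [-134.184, -128.712]. RSS = √0.895840 = 0.946.

nominal=-131.430 wc=[-134.184,-128.712] rss=0.946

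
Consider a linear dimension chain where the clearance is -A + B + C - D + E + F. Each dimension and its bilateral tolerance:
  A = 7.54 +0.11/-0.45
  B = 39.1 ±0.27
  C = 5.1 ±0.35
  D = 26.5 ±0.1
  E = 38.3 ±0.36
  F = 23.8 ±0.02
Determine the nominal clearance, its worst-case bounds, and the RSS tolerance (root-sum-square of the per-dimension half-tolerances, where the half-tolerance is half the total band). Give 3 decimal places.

nominal=72.260 wc=[71.050,73.810] rss=0.643

Stack each dimension's contribution:
  -A: nom -7.540 → Σnom=-7.540; wc +0.450/-0.110 → slack +0.450/-0.110; half-tol=0.280, Σhalf²=0.078400
  +B: nom +39.100 → Σnom=31.560; wc +0.270/-0.270 → slack +0.720/-0.380; half-tol=0.270, Σhalf²=0.151300
  +C: nom +5.100 → Σnom=36.660; wc +0.350/-0.350 → slack +1.070/-0.730; half-tol=0.350, Σhalf²=0.273800
  -D: nom -26.500 → Σnom=10.160; wc +0.100/-0.100 → slack +1.170/-0.830; half-tol=0.100, Σhalf²=0.283800
  +E: nom +38.300 → Σnom=48.460; wc +0.360/-0.360 → slack +1.530/-1.190; half-tol=0.360, Σhalf²=0.413400
  +F: nom +23.800 → Σnom=72.260; wc +0.020/-0.020 → slack +1.550/-1.210; half-tol=0.020, Σhalf²=0.413800
Nominal = 72.260. Worst-case = [72.260 - 1.210, 72.260 + 1.550] = [71.050, 73.810]. RSS = √0.413800 = 0.643.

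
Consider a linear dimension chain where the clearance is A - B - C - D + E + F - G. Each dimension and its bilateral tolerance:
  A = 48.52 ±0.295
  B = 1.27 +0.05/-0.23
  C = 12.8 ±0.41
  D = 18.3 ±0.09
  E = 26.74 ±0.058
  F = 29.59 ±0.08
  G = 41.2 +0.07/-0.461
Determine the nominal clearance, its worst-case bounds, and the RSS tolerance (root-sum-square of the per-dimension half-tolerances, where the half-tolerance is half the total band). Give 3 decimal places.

nominal=31.280 wc=[30.227,32.904] rss=0.603

Stack each dimension's contribution:
  +A: nom +48.520 → Σnom=48.520; wc +0.295/-0.295 → slack +0.295/-0.295; half-tol=0.295, Σhalf²=0.087025
  -B: nom -1.270 → Σnom=47.250; wc +0.230/-0.050 → slack +0.525/-0.345; half-tol=0.140, Σhalf²=0.106625
  -C: nom -12.800 → Σnom=34.450; wc +0.410/-0.410 → slack +0.935/-0.755; half-tol=0.410, Σhalf²=0.274725
  -D: nom -18.300 → Σnom=16.150; wc +0.090/-0.090 → slack +1.025/-0.845; half-tol=0.090, Σhalf²=0.282825
  +E: nom +26.740 → Σnom=42.890; wc +0.058/-0.058 → slack +1.083/-0.903; half-tol=0.058, Σhalf²=0.286189
  +F: nom +29.590 → Σnom=72.480; wc +0.080/-0.080 → slack +1.163/-0.983; half-tol=0.080, Σhalf²=0.292589
  -G: nom -41.200 → Σnom=31.280; wc +0.461/-0.070 → slack +1.624/-1.053; half-tol=0.266, Σhalf²=0.363079
Nominal = 31.280. Worst-case = [31.280 - 1.053, 31.280 + 1.624] = [30.227, 32.904]. RSS = √0.363079 = 0.603.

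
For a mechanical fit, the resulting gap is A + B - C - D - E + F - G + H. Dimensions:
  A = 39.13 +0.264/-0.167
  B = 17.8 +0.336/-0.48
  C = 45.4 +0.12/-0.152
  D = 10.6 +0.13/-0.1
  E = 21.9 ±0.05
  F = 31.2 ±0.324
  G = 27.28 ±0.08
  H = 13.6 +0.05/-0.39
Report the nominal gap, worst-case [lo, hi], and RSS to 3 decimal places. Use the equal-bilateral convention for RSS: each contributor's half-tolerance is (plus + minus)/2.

Stack each dimension's contribution:
  +A: nom +39.130 → Σnom=39.130; wc +0.264/-0.167 → slack +0.264/-0.167; half-tol=0.216, Σhalf²=0.046440
  +B: nom +17.800 → Σnom=56.930; wc +0.336/-0.480 → slack +0.600/-0.647; half-tol=0.408, Σhalf²=0.212904
  -C: nom -45.400 → Σnom=11.530; wc +0.152/-0.120 → slack +0.752/-0.767; half-tol=0.136, Σhalf²=0.231400
  -D: nom -10.600 → Σnom=0.930; wc +0.100/-0.130 → slack +0.852/-0.897; half-tol=0.115, Σhalf²=0.244625
  -E: nom -21.900 → Σnom=-20.970; wc +0.050/-0.050 → slack +0.902/-0.947; half-tol=0.050, Σhalf²=0.247125
  +F: nom +31.200 → Σnom=10.230; wc +0.324/-0.324 → slack +1.226/-1.271; half-tol=0.324, Σhalf²=0.352101
  -G: nom -27.280 → Σnom=-17.050; wc +0.080/-0.080 → slack +1.306/-1.351; half-tol=0.080, Σhalf²=0.358501
  +H: nom +13.600 → Σnom=-3.450; wc +0.050/-0.390 → slack +1.356/-1.741; half-tol=0.220, Σhalf²=0.406901
Nominal = -3.450. Worst-case = [-3.450 - 1.741, -3.450 + 1.356] = [-5.191, -2.094]. RSS = √0.406901 = 0.638.

nominal=-3.450 wc=[-5.191,-2.094] rss=0.638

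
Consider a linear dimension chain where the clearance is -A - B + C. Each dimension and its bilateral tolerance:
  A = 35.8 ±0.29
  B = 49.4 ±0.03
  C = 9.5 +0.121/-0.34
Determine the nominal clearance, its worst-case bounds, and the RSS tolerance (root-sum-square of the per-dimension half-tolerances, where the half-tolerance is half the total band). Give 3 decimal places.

nominal=-75.700 wc=[-76.360,-75.259] rss=0.372

Stack each dimension's contribution:
  -A: nom -35.800 → Σnom=-35.800; wc +0.290/-0.290 → slack +0.290/-0.290; half-tol=0.290, Σhalf²=0.084100
  -B: nom -49.400 → Σnom=-85.200; wc +0.030/-0.030 → slack +0.320/-0.320; half-tol=0.030, Σhalf²=0.085000
  +C: nom +9.500 → Σnom=-75.700; wc +0.121/-0.340 → slack +0.441/-0.660; half-tol=0.231, Σhalf²=0.138130
Nominal = -75.700. Worst-case = [-75.700 - 0.660, -75.700 + 0.441] = [-76.360, -75.259]. RSS = √0.138130 = 0.372.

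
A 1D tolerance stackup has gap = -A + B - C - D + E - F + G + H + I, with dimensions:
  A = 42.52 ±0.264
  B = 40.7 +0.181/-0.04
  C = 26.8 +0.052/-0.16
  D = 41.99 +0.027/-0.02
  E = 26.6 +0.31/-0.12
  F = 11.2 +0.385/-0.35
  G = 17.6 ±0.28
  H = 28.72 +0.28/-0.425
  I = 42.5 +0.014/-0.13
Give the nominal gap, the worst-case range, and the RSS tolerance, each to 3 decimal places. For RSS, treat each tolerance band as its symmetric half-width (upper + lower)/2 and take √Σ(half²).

nominal=33.610 wc=[31.887,35.469] rss=0.695

Stack each dimension's contribution:
  -A: nom -42.520 → Σnom=-42.520; wc +0.264/-0.264 → slack +0.264/-0.264; half-tol=0.264, Σhalf²=0.069696
  +B: nom +40.700 → Σnom=-1.820; wc +0.181/-0.040 → slack +0.445/-0.304; half-tol=0.111, Σhalf²=0.081906
  -C: nom -26.800 → Σnom=-28.620; wc +0.160/-0.052 → slack +0.605/-0.356; half-tol=0.106, Σhalf²=0.093142
  -D: nom -41.990 → Σnom=-70.610; wc +0.020/-0.027 → slack +0.625/-0.383; half-tol=0.024, Σhalf²=0.093695
  +E: nom +26.600 → Σnom=-44.010; wc +0.310/-0.120 → slack +0.935/-0.503; half-tol=0.215, Σhalf²=0.139920
  -F: nom -11.200 → Σnom=-55.210; wc +0.350/-0.385 → slack +1.285/-0.888; half-tol=0.367, Σhalf²=0.274976
  +G: nom +17.600 → Σnom=-37.610; wc +0.280/-0.280 → slack +1.565/-1.168; half-tol=0.280, Σhalf²=0.353376
  +H: nom +28.720 → Σnom=-8.890; wc +0.280/-0.425 → slack +1.845/-1.593; half-tol=0.353, Σhalf²=0.477632
  +I: nom +42.500 → Σnom=33.610; wc +0.014/-0.130 → slack +1.859/-1.723; half-tol=0.072, Σhalf²=0.482816
Nominal = 33.610. Worst-case = [33.610 - 1.723, 33.610 + 1.859] = [31.887, 35.469]. RSS = √0.482816 = 0.695.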